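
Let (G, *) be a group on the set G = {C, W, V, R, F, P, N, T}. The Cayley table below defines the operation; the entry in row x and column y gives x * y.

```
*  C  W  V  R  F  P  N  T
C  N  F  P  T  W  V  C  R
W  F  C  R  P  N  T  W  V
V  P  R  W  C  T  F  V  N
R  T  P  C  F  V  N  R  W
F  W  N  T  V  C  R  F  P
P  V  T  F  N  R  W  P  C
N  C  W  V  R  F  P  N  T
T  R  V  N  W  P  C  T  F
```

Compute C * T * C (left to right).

C * T = R
R * C = T

T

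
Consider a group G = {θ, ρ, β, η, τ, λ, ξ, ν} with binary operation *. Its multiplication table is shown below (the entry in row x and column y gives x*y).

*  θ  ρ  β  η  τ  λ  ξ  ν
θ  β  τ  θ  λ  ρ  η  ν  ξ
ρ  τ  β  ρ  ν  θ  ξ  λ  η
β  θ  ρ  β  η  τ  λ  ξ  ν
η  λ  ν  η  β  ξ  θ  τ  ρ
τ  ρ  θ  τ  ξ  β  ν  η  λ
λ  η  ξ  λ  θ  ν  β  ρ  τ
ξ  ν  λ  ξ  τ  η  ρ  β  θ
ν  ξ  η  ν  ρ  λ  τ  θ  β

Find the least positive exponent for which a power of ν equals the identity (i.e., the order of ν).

The identity element is β (its row matches the header).
ν^1 = ν
ν^2 = ν*ν = β
The first power of ν equal to the identity is ν^2, so ord(ν) = 2.

2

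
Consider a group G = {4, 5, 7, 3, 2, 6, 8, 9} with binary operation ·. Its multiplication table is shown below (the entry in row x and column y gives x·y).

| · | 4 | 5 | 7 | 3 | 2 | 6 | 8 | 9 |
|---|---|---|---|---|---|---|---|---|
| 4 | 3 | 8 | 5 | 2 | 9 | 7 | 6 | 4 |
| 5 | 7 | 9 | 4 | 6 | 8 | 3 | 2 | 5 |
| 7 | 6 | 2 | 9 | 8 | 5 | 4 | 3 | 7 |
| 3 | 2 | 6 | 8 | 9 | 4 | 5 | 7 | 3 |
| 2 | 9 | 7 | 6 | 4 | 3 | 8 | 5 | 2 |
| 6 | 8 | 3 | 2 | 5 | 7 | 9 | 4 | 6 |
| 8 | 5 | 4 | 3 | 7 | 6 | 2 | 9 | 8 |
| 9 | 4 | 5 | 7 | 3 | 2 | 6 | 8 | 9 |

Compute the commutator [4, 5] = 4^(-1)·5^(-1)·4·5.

3

Identity is 9; from the table 4^(-1) = 2 and 5^(-1) = 5.
2·5 = 7
7·4 = 6
6·5 = 3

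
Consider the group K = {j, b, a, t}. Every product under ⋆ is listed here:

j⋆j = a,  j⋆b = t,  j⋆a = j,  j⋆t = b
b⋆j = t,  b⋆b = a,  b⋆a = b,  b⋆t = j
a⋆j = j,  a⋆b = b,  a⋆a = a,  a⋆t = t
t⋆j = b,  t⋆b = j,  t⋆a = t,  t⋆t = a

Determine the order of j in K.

The identity element is a (its row matches the header).
j^1 = j
j^2 = j ⋆ j = a
The first power of j equal to the identity is j^2, so ord(j) = 2.

2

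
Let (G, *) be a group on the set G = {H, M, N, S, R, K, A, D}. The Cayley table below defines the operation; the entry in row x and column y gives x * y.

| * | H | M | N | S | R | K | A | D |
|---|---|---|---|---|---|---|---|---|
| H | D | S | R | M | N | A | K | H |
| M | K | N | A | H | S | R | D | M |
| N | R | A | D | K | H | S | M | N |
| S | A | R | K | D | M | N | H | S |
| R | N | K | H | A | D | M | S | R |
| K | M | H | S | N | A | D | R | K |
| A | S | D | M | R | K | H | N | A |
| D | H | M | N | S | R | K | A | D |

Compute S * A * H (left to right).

S * A = H
H * H = D
(Structurally, G here is isomorphic to the dihedral group D_4.)

D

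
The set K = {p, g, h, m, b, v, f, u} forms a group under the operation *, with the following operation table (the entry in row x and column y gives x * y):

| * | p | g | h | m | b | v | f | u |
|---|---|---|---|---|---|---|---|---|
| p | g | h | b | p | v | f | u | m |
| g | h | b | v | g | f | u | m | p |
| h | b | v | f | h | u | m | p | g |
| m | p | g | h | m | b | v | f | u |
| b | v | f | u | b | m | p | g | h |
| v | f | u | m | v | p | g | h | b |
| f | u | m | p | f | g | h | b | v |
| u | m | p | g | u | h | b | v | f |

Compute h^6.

h^1 = h
h^2 = h * h = f
h^3 = f * h = p
h^4 = p * h = b
h^5 = b * h = u
h^6 = u * h = g

g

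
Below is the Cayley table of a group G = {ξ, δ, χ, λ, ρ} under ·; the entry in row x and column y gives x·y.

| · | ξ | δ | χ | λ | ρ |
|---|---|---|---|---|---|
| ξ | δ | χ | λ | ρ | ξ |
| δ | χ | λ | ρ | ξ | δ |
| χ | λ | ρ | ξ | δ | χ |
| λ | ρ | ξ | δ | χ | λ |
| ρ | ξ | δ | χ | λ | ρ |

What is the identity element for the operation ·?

ρ

The identity e satisfies e·x = x for all x, so its row in the table reproduces the column headers.
Row ρ reads: ξ, δ, χ, λ, ρ — exactly the header order. So ρ is the identity.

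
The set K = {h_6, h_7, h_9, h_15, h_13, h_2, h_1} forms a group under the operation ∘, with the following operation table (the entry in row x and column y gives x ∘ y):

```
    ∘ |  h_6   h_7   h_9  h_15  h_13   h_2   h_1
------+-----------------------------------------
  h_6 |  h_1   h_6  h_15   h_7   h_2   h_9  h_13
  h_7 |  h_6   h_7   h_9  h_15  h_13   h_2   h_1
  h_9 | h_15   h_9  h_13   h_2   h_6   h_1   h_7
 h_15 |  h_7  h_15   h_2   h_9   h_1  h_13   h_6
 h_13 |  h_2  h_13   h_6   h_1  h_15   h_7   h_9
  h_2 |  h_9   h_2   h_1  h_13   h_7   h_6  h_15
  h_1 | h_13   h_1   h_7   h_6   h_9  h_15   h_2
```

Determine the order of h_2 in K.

7

The identity element is h_7 (its row matches the header).
h_2^1 = h_2
h_2^2 = h_2 ∘ h_2 = h_6
h_2^3 = h_6 ∘ h_2 = h_9
h_2^4 = h_9 ∘ h_2 = h_1
h_2^5 = h_1 ∘ h_2 = h_15
h_2^6 = h_15 ∘ h_2 = h_13
h_2^7 = h_13 ∘ h_2 = h_7
The first power of h_2 equal to the identity is h_2^7, so ord(h_2) = 7.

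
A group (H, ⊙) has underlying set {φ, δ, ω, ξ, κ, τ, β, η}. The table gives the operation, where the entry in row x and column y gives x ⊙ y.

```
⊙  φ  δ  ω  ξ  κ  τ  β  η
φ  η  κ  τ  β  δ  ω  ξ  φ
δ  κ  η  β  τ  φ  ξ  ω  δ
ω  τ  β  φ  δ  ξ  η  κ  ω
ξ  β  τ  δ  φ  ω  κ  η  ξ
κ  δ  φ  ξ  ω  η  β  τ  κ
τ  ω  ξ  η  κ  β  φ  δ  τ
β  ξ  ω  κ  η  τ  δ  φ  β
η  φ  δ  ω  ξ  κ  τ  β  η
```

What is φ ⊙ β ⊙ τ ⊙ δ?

φ ⊙ β = ξ
ξ ⊙ τ = κ
κ ⊙ δ = φ

φ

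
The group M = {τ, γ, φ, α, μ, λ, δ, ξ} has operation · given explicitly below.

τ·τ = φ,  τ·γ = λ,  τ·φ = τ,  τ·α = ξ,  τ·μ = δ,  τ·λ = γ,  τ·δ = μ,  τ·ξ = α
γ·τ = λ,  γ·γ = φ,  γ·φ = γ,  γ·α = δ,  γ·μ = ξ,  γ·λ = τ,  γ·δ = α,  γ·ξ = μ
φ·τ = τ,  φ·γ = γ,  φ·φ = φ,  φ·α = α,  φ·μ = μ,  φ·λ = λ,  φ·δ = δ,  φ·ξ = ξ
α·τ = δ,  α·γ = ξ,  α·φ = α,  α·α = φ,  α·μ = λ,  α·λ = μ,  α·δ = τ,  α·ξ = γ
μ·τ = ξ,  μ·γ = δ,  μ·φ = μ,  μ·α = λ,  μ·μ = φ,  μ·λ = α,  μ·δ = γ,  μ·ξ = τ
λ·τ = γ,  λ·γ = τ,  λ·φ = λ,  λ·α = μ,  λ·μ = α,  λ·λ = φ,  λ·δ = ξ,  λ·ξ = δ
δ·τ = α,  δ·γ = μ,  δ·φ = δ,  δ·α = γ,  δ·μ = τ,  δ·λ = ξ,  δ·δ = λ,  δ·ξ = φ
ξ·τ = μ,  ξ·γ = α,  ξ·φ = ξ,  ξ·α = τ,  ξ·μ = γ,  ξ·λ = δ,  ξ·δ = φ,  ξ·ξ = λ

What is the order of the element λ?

The identity element is φ (its row matches the header).
λ^1 = λ
λ^2 = λ·λ = φ
The first power of λ equal to the identity is λ^2, so ord(λ) = 2.

2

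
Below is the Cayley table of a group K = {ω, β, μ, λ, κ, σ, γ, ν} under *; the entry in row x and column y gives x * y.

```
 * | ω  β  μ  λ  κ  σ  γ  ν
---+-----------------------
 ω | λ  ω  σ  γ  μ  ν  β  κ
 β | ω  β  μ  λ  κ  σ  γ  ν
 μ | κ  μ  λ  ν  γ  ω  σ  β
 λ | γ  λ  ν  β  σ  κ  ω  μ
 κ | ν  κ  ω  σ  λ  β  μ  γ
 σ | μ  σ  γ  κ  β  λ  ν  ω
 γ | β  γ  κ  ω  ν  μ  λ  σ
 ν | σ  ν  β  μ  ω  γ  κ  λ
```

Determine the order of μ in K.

The identity element is β (its row matches the header).
μ^1 = μ
μ^2 = μ * μ = λ
μ^3 = λ * μ = ν
μ^4 = ν * μ = β
The first power of μ equal to the identity is μ^4, so ord(μ) = 4.

4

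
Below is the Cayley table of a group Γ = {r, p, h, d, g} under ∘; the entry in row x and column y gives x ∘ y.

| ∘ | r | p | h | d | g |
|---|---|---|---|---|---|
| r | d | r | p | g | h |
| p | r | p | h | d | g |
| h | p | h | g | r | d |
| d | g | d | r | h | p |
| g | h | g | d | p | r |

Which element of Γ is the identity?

The identity e satisfies e ∘ x = x for all x, so its row in the table reproduces the column headers.
Row p reads: r, p, h, d, g — exactly the header order. So p is the identity.

p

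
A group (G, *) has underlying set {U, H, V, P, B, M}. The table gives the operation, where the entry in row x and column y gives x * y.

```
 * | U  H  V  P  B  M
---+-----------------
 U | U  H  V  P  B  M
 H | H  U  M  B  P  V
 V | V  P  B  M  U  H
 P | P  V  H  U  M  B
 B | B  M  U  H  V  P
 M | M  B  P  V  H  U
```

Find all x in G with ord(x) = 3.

{B, V}

Identity is U. Compute the order of each non-identity element by repeated multiplication:
  H: H → U  (order 2)
  V: V → B → U  (order 3)
  P: P → U  (order 2)
  B: B → V → U  (order 3)
  M: M → U  (order 2)
Elements of order 3: {B, V}.
(Structurally, G here is isomorphic to the symmetric group S_3.)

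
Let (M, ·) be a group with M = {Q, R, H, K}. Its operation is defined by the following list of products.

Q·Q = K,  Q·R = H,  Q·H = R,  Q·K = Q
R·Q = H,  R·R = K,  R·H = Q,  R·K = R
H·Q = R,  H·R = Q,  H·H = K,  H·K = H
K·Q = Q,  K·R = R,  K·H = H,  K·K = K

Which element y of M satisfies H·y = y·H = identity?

First locate the identity: row K matches the header, so K is the identity.
Scan row H for K: H·H = K. Hence H^(-1) = H.

H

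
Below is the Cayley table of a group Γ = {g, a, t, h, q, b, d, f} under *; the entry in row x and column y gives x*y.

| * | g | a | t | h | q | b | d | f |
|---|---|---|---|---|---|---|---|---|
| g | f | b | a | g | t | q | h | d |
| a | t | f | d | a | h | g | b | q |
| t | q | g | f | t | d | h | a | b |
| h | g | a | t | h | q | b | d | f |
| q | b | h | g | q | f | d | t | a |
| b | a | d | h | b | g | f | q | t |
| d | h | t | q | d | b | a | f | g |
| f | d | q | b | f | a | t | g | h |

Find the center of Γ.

An element z is central iff its row equals its column in the table.
For q: q*g = b ≠ t = g*q, so q ∉ Z.
Checking each element this way leaves Z(Γ) = {f, h}.

{f, h}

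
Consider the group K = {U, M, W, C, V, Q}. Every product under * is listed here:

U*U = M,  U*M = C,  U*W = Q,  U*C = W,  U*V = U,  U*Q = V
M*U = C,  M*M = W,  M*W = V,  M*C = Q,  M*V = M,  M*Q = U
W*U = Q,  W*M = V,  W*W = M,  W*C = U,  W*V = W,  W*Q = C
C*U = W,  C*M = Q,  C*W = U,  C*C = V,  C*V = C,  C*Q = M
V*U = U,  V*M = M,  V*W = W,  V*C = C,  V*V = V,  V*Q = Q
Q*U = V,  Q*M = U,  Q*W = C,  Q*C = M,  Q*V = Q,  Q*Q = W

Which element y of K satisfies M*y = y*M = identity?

W

First locate the identity: row V matches the header, so V is the identity.
Scan row M for V: M*W = V. Hence M^(-1) = W.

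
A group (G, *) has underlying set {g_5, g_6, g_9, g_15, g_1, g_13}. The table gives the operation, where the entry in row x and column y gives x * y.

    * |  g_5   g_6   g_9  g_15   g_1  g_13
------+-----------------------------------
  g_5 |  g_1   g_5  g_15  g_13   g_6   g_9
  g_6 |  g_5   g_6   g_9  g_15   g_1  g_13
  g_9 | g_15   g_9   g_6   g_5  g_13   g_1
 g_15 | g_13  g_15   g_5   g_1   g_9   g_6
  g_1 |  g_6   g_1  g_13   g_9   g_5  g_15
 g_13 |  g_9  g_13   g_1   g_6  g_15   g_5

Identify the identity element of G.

The identity e satisfies e * x = x for all x, so its row in the table reproduces the column headers.
Row g_6 reads: g_5, g_6, g_9, g_15, g_1, g_13 — exactly the header order. So g_6 is the identity.

g_6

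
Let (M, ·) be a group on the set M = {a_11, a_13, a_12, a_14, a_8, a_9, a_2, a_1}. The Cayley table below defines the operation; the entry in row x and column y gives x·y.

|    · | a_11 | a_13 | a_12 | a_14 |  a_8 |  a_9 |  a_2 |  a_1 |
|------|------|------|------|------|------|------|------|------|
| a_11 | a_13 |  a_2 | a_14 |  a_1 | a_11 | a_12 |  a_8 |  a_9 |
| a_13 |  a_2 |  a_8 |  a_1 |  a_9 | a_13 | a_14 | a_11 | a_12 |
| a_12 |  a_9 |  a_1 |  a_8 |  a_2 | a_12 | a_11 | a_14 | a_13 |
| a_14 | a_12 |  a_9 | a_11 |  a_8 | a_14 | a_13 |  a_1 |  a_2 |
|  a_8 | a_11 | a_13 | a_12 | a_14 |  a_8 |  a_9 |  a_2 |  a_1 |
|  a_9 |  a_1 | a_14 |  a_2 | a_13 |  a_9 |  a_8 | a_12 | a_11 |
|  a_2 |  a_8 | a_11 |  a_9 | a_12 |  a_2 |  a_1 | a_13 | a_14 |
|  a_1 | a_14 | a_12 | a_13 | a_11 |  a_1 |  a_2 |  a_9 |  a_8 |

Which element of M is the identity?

The identity e satisfies e·x = x for all x, so its row in the table reproduces the column headers.
Row a_8 reads: a_11, a_13, a_12, a_14, a_8, a_9, a_2, a_1 — exactly the header order. So a_8 is the identity.
(Structurally, M here is isomorphic to the dihedral group D_4.)

a_8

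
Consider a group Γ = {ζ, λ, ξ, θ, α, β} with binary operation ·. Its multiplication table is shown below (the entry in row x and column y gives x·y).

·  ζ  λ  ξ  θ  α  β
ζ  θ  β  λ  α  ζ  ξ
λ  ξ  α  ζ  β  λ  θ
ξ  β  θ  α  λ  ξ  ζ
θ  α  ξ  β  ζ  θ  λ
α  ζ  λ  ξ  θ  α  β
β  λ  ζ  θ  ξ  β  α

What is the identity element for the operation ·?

α

The identity e satisfies e·x = x for all x, so its row in the table reproduces the column headers.
Row α reads: ζ, λ, ξ, θ, α, β — exactly the header order. So α is the identity.
(Structurally, Γ here is isomorphic to the symmetric group S_3.)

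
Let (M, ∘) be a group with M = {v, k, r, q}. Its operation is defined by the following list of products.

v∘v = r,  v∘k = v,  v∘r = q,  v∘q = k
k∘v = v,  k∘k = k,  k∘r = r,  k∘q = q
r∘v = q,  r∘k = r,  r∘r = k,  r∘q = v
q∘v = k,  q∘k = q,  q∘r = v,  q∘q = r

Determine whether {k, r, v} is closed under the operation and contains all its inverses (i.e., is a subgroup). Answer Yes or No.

No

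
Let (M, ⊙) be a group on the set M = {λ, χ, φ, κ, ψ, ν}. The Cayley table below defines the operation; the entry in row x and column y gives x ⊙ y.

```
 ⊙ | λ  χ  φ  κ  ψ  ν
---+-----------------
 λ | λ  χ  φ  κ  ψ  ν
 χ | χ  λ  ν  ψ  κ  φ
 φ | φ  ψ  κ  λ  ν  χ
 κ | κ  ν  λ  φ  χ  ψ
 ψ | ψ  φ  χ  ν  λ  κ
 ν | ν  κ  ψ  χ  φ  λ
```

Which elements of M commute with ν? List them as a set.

{λ, ν}

Compare row ν with column ν entry by entry.
ψ ⊙ ν = κ but ν ⊙ ψ = φ, so ψ does not.
Collecting the elements that commute with ν: C(ν) = {λ, ν}.
(Structurally, M here is isomorphic to the symmetric group S_3.)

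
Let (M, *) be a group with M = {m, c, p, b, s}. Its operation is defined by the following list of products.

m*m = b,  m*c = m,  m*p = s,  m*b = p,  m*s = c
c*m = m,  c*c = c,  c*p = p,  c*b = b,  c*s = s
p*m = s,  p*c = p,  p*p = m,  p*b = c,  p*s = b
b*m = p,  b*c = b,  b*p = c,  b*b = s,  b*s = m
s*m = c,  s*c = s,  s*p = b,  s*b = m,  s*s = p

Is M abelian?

Yes

Check whether the table is symmetric across its main diagonal.
Every entry (row x, col y) equals the entry (row y, col x), so M is abelian.
(In fact M ≅ the cyclic group Z_5.)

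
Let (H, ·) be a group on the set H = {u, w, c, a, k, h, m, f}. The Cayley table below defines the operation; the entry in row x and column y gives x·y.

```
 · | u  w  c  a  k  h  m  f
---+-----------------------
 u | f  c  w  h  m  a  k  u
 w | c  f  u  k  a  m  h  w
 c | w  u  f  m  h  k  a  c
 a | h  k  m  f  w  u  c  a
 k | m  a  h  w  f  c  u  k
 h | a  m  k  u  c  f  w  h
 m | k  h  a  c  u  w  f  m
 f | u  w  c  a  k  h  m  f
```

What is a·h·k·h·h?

m

a·h = u
u·k = m
m·h = w
w·h = m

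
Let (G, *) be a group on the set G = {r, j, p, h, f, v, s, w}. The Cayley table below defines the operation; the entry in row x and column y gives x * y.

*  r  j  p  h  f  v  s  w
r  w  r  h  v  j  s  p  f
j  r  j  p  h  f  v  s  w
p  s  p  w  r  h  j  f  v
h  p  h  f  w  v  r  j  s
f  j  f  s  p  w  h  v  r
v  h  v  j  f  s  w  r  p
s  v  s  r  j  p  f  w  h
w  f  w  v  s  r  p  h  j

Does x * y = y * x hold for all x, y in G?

No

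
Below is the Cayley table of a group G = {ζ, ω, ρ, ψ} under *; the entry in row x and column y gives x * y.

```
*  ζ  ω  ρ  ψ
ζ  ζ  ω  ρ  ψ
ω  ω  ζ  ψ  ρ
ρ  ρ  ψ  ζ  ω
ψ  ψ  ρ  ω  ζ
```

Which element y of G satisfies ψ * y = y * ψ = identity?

First locate the identity: row ζ matches the header, so ζ is the identity.
Scan row ψ for ζ: ψ * ψ = ζ. Hence ψ^(-1) = ψ.

ψ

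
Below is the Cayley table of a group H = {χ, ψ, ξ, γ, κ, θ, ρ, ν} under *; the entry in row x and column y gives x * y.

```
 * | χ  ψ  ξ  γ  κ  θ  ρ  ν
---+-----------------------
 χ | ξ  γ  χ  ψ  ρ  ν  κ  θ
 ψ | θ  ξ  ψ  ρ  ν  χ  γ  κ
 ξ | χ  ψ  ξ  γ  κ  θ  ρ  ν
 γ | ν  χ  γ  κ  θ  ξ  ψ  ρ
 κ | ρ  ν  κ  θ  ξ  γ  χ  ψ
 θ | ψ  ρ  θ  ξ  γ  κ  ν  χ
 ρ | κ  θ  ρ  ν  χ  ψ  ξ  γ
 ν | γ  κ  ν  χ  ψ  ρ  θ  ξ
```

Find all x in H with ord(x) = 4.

Identity is ξ. Compute the order of each non-identity element by repeated multiplication:
  χ: χ → ξ  (order 2)
  ψ: ψ → ξ  (order 2)
  γ: γ → κ → θ → ξ  (order 4)
  κ: κ → ξ  (order 2)
  θ: θ → κ → γ → ξ  (order 4)
  ρ: ρ → ξ  (order 2)
  ν: ν → ξ  (order 2)
Elements of order 4: {γ, θ}.

{γ, θ}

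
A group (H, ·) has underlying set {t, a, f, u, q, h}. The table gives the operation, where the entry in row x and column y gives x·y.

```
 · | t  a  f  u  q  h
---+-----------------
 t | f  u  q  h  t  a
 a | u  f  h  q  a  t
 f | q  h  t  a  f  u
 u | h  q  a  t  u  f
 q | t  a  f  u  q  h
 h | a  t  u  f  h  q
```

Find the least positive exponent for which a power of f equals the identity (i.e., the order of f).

3

The identity element is q (its row matches the header).
f^1 = f
f^2 = f·f = t
f^3 = t·f = q
The first power of f equal to the identity is f^3, so ord(f) = 3.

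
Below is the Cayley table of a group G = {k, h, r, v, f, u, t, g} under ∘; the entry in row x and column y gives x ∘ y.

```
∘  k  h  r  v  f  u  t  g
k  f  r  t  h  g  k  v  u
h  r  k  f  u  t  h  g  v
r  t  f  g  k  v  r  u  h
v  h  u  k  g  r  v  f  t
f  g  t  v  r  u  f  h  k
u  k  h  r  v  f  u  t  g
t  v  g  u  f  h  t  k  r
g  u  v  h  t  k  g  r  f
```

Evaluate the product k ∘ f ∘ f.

k ∘ f = g
g ∘ f = k
(Structurally, G here is isomorphic to the cyclic group Z_8.)

k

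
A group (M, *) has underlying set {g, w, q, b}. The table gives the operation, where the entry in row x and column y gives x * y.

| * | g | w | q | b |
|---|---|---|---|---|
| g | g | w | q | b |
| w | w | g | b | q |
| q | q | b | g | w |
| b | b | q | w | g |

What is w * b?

Read row w, column b: w * b = q.

q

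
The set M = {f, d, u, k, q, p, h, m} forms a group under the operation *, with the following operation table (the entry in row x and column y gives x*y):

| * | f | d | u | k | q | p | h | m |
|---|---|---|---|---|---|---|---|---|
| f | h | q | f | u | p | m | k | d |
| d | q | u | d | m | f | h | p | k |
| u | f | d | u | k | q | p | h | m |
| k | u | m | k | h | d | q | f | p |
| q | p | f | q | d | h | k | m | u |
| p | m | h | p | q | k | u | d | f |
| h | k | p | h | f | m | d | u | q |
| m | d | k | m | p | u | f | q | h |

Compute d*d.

u

Read row d, column d: d*d = u.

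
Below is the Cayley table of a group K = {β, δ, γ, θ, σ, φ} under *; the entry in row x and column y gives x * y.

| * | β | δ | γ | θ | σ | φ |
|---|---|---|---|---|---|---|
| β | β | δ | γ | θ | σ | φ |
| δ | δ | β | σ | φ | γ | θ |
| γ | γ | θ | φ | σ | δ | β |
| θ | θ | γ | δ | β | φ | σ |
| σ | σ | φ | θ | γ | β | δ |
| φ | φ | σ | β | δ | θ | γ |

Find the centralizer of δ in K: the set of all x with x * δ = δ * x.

Compare row δ with column δ entry by entry.
γ * δ = θ but δ * γ = σ, so γ does not.
Collecting the elements that commute with δ: C(δ) = {β, δ}.

{β, δ}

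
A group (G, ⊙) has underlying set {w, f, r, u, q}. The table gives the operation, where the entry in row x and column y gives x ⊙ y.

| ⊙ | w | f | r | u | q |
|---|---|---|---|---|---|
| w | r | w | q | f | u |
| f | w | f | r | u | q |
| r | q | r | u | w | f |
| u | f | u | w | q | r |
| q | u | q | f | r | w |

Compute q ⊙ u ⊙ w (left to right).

q

q ⊙ u = r
r ⊙ w = q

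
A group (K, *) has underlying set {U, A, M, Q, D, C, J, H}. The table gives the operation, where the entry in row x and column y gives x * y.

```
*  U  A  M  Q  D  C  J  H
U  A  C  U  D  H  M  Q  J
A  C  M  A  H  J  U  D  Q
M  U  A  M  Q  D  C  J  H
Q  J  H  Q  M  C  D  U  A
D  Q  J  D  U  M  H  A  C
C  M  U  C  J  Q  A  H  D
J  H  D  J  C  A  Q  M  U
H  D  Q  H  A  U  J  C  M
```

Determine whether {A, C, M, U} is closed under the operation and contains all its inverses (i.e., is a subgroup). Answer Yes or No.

{A, C, M, U} contains the identity M.
Checking products: every product of two elements of {A, C, M, U} (read from the table) lies in {A, C, M, U}, so the set is closed.
In a finite group, a nonempty closed subset is a subgroup. So {A, C, M, U} ≤ K.
(Structurally, K here is isomorphic to the dihedral group D_4.)

Yes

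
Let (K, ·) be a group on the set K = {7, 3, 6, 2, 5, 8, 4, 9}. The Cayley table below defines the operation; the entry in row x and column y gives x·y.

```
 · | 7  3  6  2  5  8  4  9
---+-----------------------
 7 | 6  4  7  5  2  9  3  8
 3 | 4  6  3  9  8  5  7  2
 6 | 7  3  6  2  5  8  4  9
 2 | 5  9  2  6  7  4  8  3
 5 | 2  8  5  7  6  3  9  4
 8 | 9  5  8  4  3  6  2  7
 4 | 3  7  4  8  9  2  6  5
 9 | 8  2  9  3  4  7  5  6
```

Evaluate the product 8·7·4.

5

8·7 = 9
9·4 = 5
(Structurally, K here is isomorphic to the elementary abelian group (Z_2)^3.)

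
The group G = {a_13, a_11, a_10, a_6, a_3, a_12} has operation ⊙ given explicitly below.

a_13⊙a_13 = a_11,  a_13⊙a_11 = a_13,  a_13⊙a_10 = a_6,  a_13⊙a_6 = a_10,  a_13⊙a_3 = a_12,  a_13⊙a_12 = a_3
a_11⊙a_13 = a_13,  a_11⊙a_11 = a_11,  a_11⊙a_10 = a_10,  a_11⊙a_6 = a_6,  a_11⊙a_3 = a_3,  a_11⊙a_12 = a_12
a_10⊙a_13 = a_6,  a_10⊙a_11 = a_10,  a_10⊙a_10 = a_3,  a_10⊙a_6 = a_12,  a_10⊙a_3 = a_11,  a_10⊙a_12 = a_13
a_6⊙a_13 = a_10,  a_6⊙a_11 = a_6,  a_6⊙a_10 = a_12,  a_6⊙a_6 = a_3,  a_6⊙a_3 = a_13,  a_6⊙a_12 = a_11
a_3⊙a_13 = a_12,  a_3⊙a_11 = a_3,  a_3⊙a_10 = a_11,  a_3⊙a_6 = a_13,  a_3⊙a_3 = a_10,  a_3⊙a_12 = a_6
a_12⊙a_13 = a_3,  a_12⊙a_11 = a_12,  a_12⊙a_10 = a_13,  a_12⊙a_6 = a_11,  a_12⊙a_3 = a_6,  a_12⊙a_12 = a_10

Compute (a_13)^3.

a_13

a_13^1 = a_13
a_13^2 = a_13 ⊙ a_13 = a_11
a_13^3 = a_11 ⊙ a_13 = a_13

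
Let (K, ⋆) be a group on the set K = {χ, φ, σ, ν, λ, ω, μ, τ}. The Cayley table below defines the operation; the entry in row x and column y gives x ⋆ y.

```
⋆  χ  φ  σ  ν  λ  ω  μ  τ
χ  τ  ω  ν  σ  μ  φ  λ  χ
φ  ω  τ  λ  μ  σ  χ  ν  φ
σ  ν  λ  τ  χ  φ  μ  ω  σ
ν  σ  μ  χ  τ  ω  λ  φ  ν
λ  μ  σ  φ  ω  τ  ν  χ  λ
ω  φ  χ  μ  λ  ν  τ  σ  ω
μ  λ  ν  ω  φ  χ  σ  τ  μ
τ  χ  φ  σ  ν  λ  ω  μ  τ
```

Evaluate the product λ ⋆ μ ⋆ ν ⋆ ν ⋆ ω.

λ ⋆ μ = χ
χ ⋆ ν = σ
σ ⋆ ν = χ
χ ⋆ ω = φ

φ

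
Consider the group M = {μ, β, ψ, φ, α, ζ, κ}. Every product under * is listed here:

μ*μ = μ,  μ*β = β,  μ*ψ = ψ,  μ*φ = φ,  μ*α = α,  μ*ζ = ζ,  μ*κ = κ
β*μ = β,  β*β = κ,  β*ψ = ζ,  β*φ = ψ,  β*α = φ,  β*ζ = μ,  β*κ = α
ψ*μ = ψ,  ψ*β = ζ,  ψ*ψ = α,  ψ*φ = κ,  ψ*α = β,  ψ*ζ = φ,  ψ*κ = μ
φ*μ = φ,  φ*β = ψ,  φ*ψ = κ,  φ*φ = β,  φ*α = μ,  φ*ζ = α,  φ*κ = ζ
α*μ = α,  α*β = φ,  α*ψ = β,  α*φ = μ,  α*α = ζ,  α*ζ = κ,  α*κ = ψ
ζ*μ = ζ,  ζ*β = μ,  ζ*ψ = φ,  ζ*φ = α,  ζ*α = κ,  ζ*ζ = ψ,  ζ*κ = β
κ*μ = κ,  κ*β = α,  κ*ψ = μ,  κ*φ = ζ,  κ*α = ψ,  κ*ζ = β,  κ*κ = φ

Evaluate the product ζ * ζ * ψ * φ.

ζ * ζ = ψ
ψ * ψ = α
α * φ = μ

μ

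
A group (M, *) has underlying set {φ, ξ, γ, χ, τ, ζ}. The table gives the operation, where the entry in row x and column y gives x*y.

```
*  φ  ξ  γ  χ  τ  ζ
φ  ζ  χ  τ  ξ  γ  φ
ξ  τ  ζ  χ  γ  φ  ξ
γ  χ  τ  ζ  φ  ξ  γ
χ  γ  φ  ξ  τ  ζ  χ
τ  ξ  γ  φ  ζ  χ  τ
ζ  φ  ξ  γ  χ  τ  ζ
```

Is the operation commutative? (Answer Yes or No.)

τ*ξ = γ but ξ*τ = φ.
Since τ and ξ do not commute, M is not abelian.

No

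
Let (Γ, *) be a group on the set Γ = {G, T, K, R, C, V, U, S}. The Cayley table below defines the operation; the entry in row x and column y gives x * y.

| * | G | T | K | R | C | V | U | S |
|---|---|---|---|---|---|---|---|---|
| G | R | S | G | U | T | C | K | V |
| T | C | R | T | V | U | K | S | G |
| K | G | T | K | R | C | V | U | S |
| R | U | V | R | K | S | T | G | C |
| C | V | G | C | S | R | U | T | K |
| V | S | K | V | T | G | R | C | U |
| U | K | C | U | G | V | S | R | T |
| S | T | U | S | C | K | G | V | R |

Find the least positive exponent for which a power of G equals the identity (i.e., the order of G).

4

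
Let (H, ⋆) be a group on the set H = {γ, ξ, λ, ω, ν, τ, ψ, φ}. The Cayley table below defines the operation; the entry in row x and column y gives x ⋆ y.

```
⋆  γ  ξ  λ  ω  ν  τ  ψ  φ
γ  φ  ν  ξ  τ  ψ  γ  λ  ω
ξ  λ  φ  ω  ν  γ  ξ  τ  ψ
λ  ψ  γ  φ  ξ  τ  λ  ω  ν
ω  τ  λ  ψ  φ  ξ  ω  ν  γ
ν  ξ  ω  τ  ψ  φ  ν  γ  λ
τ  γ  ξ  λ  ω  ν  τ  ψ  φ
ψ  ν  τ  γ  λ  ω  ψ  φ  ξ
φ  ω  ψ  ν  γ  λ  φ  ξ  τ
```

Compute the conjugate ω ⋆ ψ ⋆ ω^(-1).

The identity is τ. In row ω, the entry τ sits in column γ, so ω^(-1) = γ.
ω ⋆ ψ = ν
ν ⋆ γ = ξ

ξ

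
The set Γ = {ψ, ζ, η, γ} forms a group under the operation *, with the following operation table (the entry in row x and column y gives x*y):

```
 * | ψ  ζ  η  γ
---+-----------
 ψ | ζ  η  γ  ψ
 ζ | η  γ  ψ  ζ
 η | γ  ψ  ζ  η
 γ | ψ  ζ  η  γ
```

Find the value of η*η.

ζ

Read row η, column η: η*η = ζ.
(Structurally, Γ here is isomorphic to the cyclic group Z_4.)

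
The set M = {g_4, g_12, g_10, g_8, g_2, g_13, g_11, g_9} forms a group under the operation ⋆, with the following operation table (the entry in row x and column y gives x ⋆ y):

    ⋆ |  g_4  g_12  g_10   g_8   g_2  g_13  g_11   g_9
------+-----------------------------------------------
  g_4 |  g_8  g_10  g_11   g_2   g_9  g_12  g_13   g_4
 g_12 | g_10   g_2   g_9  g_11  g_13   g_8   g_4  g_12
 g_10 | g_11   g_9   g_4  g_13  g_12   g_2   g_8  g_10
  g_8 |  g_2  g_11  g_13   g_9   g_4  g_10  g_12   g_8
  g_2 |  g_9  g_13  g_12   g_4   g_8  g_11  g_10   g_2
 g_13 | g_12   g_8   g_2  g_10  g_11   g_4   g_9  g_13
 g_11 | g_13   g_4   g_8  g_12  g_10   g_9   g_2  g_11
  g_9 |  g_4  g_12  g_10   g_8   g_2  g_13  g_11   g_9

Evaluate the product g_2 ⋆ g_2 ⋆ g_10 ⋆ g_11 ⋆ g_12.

g_2 ⋆ g_2 = g_8
g_8 ⋆ g_10 = g_13
g_13 ⋆ g_11 = g_9
g_9 ⋆ g_12 = g_12

g_12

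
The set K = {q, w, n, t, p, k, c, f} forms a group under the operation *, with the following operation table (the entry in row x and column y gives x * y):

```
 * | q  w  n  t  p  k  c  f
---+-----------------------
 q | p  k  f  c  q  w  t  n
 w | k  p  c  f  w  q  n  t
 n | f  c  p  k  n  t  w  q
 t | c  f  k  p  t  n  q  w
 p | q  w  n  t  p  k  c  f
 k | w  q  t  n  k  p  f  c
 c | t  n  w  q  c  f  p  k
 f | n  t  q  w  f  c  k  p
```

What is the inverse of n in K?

n

First locate the identity: row p matches the header, so p is the identity.
Scan row n for p: n * n = p. Hence n^(-1) = n.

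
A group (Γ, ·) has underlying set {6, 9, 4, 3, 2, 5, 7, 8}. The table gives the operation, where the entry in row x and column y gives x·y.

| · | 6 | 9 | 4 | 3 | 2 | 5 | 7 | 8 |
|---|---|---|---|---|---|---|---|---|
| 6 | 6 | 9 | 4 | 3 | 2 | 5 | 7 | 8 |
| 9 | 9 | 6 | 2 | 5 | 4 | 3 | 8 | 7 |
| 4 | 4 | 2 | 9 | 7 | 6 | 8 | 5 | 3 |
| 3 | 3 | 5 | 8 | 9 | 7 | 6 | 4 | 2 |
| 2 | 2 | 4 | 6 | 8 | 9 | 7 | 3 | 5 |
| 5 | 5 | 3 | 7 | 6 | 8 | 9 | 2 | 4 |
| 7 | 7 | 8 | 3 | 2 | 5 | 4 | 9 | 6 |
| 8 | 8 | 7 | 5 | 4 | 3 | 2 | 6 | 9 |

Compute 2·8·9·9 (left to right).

5

2·8 = 5
5·9 = 3
3·9 = 5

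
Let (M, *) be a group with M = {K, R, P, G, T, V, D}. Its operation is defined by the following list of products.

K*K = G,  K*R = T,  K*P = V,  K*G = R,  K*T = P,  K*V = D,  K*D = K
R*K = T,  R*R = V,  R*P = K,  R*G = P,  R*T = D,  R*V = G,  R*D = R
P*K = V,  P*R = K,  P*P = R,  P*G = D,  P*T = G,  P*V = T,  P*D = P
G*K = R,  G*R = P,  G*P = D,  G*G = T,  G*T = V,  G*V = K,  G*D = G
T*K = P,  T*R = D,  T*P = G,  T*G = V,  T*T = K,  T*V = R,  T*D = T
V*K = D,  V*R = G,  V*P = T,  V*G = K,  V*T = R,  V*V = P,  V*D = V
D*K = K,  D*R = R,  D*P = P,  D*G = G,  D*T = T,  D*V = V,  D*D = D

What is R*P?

Read row R, column P: R*P = K.

K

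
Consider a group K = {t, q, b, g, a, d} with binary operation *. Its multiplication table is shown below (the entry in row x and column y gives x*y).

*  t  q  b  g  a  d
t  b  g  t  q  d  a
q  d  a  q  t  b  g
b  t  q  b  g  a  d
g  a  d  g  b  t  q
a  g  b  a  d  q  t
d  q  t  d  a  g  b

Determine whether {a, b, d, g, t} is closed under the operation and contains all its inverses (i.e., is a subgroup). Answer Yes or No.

No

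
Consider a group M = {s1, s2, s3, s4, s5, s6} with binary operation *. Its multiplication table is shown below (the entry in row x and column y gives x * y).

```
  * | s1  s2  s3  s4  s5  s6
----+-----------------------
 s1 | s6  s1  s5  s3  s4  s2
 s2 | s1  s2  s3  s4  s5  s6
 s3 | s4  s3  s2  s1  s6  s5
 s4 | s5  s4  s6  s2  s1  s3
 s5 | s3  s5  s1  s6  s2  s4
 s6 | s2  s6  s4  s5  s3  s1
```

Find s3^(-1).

s3

First locate the identity: row s2 matches the header, so s2 is the identity.
Scan row s3 for s2: s3 * s3 = s2. Hence s3^(-1) = s3.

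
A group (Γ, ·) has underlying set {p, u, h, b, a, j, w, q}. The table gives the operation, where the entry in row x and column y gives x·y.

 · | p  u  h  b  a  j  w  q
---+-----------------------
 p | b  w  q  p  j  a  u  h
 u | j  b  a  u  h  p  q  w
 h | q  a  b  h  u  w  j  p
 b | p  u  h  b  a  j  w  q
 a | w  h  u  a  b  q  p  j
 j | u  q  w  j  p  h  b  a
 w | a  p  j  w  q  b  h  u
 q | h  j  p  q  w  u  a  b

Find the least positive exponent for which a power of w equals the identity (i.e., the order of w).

4

The identity element is b (its row matches the header).
w^1 = w
w^2 = w·w = h
w^3 = h·w = j
w^4 = j·w = b
The first power of w equal to the identity is w^4, so ord(w) = 4.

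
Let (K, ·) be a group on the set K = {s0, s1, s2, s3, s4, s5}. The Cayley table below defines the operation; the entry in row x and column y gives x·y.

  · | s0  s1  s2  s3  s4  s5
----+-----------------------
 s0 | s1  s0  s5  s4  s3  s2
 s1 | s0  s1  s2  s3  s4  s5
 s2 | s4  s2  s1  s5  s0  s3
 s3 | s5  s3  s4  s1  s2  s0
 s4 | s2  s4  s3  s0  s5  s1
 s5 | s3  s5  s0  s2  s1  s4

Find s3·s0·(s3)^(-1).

s2

The identity is s1. In row s3, the entry s1 sits in column s3, so s3^(-1) = s3.
s3·s0 = s5
s5·s3 = s2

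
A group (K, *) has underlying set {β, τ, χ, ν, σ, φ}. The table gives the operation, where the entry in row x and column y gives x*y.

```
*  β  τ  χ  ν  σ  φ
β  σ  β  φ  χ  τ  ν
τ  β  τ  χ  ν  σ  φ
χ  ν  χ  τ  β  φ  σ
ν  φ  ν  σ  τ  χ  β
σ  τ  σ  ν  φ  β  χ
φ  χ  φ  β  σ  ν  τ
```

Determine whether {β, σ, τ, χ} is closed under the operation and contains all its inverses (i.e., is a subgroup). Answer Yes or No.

No

β*χ = φ, which is not in {β, σ, τ, χ}.
The subset is not closed under *, so it is not a subgroup.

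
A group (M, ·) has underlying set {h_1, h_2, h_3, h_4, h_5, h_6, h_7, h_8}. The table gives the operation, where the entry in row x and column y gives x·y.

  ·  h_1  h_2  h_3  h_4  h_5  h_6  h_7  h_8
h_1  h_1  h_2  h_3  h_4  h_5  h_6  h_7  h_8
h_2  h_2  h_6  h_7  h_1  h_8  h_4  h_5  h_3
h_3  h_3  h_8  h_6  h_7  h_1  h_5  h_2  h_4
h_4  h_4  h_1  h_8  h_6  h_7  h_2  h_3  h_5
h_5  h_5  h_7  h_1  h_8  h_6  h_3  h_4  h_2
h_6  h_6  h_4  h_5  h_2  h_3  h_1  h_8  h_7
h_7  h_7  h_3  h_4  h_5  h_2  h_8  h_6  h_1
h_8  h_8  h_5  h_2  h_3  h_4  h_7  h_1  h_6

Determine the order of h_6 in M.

The identity element is h_1 (its row matches the header).
h_6^1 = h_6
h_6^2 = h_6·h_6 = h_1
The first power of h_6 equal to the identity is h_6^2, so ord(h_6) = 2.

2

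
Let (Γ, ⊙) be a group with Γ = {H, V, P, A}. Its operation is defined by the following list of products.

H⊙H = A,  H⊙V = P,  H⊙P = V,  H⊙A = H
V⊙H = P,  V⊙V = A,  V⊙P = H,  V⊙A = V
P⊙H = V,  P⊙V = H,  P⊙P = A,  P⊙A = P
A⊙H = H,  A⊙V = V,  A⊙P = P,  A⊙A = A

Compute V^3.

V

V^1 = V
V^2 = V ⊙ V = A
V^3 = A ⊙ V = V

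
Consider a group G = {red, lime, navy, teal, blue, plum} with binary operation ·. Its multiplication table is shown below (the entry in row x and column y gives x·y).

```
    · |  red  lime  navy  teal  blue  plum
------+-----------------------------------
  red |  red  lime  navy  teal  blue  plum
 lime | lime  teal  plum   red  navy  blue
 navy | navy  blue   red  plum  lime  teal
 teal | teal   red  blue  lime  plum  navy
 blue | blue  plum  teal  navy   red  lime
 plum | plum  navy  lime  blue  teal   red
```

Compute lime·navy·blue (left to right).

teal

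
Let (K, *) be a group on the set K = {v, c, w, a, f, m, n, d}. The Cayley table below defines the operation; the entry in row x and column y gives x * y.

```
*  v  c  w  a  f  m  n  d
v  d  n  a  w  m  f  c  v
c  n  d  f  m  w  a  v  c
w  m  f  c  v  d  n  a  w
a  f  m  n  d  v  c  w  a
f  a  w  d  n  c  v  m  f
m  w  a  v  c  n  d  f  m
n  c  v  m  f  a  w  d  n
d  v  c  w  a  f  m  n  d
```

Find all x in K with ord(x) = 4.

{f, w}

Identity is d. Compute the order of each non-identity element by repeated multiplication:
  v: v → d  (order 2)
  c: c → d  (order 2)
  w: w → c → f → d  (order 4)
  a: a → d  (order 2)
  f: f → c → w → d  (order 4)
  m: m → d  (order 2)
  n: n → d  (order 2)
Elements of order 4: {f, w}.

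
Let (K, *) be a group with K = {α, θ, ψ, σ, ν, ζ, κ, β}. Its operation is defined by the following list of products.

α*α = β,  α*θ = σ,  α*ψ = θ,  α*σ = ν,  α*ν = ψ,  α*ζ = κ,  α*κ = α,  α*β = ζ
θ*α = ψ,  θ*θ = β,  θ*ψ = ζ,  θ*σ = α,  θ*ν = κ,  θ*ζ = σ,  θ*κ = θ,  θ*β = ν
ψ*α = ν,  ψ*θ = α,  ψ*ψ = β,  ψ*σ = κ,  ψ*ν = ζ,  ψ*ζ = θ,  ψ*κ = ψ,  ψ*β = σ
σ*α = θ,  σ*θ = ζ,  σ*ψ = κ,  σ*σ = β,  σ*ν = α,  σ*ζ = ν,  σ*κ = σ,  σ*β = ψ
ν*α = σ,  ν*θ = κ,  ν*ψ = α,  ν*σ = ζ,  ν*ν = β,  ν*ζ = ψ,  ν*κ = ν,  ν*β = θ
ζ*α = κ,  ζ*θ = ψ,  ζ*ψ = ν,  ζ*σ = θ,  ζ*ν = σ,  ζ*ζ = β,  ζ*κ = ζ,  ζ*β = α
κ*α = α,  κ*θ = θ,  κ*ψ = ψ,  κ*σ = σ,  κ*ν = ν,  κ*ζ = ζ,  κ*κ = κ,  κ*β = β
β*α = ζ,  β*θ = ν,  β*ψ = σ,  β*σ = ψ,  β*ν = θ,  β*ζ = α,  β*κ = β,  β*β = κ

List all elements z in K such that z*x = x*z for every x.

An element z is central iff its row equals its column in the table.
For θ: θ*σ = α ≠ ζ = σ*θ, so θ ∉ Z.
Checking each element this way leaves Z(K) = {β, κ}.
(Structurally, K here is isomorphic to the quaternion group Q_8.)

{β, κ}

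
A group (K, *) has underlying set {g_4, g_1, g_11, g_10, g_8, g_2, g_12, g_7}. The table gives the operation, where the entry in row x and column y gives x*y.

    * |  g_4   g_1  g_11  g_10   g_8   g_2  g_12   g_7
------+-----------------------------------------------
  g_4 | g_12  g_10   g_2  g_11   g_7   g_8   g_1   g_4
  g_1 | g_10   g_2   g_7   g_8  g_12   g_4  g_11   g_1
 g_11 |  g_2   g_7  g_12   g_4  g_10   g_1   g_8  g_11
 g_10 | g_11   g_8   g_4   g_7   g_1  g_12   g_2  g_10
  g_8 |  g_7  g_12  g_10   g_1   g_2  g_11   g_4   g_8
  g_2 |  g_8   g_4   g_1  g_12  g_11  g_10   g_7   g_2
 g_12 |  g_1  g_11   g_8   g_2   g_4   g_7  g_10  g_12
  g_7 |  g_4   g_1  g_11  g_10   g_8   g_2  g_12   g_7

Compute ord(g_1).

8

The identity element is g_7 (its row matches the header).
g_1^1 = g_1
g_1^2 = g_1*g_1 = g_2
g_1^3 = g_2*g_1 = g_4
g_1^4 = g_4*g_1 = g_10
g_1^5 = g_10*g_1 = g_8
g_1^6 = g_8*g_1 = g_12
g_1^7 = g_12*g_1 = g_11
g_1^8 = g_11*g_1 = g_7
The first power of g_1 equal to the identity is g_1^8, so ord(g_1) = 8.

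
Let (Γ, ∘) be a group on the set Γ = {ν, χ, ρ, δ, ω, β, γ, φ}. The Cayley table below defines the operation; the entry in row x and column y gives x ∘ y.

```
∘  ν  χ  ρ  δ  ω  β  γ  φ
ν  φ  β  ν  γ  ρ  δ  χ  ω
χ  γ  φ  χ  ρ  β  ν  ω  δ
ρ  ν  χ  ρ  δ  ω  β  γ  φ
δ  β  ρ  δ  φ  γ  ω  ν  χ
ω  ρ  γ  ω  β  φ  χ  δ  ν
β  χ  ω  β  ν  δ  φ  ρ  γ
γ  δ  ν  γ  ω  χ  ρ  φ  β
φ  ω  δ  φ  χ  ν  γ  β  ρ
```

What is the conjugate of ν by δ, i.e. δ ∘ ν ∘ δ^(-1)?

ω

The identity is ρ. In row δ, the entry ρ sits in column χ, so δ^(-1) = χ.
δ ∘ ν = β
β ∘ χ = ω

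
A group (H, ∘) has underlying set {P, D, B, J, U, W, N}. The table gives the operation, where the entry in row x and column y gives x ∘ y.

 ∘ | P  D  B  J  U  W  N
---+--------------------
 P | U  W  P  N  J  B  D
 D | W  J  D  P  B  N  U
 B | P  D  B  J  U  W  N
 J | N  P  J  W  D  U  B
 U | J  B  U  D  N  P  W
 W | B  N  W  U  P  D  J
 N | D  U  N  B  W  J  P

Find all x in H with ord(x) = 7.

Identity is B. Compute the order of each non-identity element by repeated multiplication:
  P: P → U → J → N → D → W → B  (order 7)
  D: D → J → P → W → N → U → B  (order 7)
  J: J → W → U → D → P → N → B  (order 7)
  U: U → N → W → P → J → D → B  (order 7)
  W: W → D → N → J → U → P → B  (order 7)
  N: N → P → D → U → W → J → B  (order 7)
Elements of order 7: {D, J, N, P, U, W}.
(Structurally, H here is isomorphic to the cyclic group Z_7.)

{D, J, N, P, U, W}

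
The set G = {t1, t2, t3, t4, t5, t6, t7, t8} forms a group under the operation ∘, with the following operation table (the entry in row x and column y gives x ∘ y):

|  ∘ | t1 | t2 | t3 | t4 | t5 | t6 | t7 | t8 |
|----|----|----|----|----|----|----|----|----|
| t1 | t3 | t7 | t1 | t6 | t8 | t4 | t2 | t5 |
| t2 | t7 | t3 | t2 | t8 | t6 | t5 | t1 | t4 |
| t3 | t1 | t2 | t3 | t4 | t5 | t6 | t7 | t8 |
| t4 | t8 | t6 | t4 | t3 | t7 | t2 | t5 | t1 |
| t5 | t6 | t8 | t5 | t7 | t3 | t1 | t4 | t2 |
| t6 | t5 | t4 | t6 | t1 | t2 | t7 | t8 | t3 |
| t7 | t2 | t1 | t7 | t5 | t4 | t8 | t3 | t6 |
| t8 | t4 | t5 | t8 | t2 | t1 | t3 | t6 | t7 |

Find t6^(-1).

t8

First locate the identity: row t3 matches the header, so t3 is the identity.
Scan row t6 for t3: t6 ∘ t8 = t3. Hence t6^(-1) = t8.
(Structurally, G here is isomorphic to the dihedral group D_4.)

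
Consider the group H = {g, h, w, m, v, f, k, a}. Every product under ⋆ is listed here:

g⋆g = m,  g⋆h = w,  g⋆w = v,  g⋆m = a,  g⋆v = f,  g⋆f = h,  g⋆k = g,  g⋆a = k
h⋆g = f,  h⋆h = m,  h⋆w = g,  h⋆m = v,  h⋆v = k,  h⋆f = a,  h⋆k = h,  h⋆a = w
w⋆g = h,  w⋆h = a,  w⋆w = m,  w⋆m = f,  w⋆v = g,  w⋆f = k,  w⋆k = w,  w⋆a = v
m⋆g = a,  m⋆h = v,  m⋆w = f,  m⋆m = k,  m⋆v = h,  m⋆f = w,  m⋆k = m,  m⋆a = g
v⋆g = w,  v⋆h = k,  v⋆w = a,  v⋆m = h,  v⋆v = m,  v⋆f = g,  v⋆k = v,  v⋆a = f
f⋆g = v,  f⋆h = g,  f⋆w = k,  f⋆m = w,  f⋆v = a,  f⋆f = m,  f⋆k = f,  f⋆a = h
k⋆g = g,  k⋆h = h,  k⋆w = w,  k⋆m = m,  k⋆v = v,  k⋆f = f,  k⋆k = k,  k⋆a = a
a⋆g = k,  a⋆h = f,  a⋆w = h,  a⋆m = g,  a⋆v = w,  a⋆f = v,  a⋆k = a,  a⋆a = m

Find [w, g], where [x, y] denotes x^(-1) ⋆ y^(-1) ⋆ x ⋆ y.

m

Identity is k; from the table w^(-1) = f and g^(-1) = a.
f ⋆ a = h
h ⋆ w = g
g ⋆ g = m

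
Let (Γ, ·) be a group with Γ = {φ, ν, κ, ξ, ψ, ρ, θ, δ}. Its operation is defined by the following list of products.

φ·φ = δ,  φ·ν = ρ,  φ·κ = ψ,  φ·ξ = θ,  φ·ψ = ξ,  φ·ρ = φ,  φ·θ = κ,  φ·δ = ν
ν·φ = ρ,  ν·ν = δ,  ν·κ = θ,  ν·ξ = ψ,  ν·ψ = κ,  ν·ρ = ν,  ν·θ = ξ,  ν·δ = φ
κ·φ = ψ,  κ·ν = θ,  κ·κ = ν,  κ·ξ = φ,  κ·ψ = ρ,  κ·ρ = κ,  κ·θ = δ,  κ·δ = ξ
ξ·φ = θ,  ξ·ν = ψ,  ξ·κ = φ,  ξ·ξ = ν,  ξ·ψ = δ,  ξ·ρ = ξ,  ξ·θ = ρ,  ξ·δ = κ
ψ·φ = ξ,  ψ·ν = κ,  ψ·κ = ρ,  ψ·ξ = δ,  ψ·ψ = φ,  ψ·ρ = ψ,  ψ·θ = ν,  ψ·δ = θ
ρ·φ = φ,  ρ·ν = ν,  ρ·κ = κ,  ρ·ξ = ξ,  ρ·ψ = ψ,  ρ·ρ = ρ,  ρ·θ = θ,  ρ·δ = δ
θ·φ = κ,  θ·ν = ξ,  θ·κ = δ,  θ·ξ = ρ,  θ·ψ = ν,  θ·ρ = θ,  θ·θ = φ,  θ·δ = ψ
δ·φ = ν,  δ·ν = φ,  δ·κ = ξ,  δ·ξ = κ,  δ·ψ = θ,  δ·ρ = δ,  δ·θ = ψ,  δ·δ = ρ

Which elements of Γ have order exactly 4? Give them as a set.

Identity is ρ. Compute the order of each non-identity element by repeated multiplication:
  φ: φ → δ → ν → ρ  (order 4)
  ν: ν → δ → φ → ρ  (order 4)
  κ: κ → ν → θ → δ → ξ → φ → ψ → ρ  (order 8)
  ξ: ξ → ν → ψ → δ → κ → φ → θ → ρ  (order 8)
  ψ: ψ → φ → ξ → δ → θ → ν → κ → ρ  (order 8)
  θ: θ → φ → κ → δ → ψ → ν → ξ → ρ  (order 8)
  δ: δ → ρ  (order 2)
Elements of order 4: {ν, φ}.

{ν, φ}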